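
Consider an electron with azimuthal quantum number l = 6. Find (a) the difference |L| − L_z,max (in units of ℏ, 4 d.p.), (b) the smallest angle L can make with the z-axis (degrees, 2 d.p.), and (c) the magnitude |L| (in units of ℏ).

|L|−L_z,max ≈ 0.4807ℏ; θ_min ≈ 22.21°; |L| = √42 ℏ ≈ 6.481ℏ

|L| − L_z,max = (√42 − 6)ℏ ≈ 0.4807ℏ.
cos θ_min = 6/√42, so θ_min ≈ 22.21°.
|L| = ℏ√(6·7) = √42 ℏ ≈ 6.481ℏ.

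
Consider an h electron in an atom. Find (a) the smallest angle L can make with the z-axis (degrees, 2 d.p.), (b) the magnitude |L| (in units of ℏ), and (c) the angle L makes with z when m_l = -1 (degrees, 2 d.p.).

θ_min ≈ 24.09°; |L| = √30 ℏ ≈ 5.477ℏ; θ(m_l=-1) ≈ 100.52°

For an h orbital, l = 5.
cos θ_min = 5/√30, so θ_min ≈ 24.09°.
|L| = ℏ√(5·6) = √30 ℏ ≈ 5.477ℏ.
For m_l = -1: cos θ = -1/√30, θ ≈ 100.52°.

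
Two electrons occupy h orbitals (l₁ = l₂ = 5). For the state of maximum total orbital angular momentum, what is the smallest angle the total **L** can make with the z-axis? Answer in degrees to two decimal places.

The total orbital quantum number L ranges from |l₁ − l₂| to l₁ + l₂ in integer steps.
So L can be 0, 1, 2, 3, 4, 5, 6, 7, 8, 9, 10.
The maximum is L = 10, with |L_tot| = ℏ√(10·11) = √110 ℏ.
The minimum angle with z is arccos(10/√110) ≈ 17.55°.

θ_min ≈ 17.55°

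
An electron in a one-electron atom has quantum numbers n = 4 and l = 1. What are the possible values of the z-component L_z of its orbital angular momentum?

L_z = m_l ℏ with m_l ranging from −l to +l in integer steps.
For l = 1: m_l ∈ {-1, 0, 1}.

L_z ∈ {−ℏ, 0, ℏ}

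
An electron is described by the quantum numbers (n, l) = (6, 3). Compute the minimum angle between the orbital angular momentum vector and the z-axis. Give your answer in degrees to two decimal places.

θ_min ≈ 30.00°

|L| = ℏ√(l(l+1)) = 2√3 ℏ.
The smallest angle corresponds to the largest L_z, i.e. m_l = l = 3, giving L_z = 3ℏ.
cos θ_min = 3/√12, so θ_min ≈ 30.00°.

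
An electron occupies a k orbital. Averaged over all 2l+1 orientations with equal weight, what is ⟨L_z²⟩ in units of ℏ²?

⟨L_z²⟩ = 18.67 ℏ²

For a k orbital, l = 7.
m_l ∈ {-7, -6, -5, -4, -3, -2, -1, 0, 1, 2, 3, 4, 5, 6, 7}.
Average of L_z² over 15 states: 280/15 ℏ² = 18.67 ℏ².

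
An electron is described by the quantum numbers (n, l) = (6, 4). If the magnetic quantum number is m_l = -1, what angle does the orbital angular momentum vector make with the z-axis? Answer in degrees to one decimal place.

|L|² = l(l+1)ℏ² = 20ℏ², so |L| = 2√5 ℏ.
L_z = m_l ℏ = −1ℏ.
cos θ = L_z/|L| = -1/√20, so θ ≈ 102.9°.

θ ≈ 102.9°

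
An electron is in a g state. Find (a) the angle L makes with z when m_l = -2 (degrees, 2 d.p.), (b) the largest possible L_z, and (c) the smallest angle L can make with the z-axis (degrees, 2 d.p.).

θ(m_l=-2) ≈ 116.57°; L_z,max = 4ℏ; θ_min ≈ 26.57°

A g state has l = 4.
For m_l = -2: cos θ = -2/√20, θ ≈ 116.57°.
L_z,max = lℏ = 4ℏ.
cos θ_min = 4/√20, so θ_min ≈ 26.57°.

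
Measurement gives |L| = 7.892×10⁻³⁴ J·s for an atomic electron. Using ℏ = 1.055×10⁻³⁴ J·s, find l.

l = 7

|L|/ℏ = (7.892×10⁻³⁴)/(1.055×10⁻³⁴) ≈ 7.481.
(|L|/ℏ)² = l(l+1) ≈ 55.96 ⇒ l = 7.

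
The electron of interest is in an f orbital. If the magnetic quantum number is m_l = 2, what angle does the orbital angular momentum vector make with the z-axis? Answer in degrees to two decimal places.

θ ≈ 54.74°

For an f orbital, l = 3.
|L| = ℏ√(l(l+1)) = 2√3 ℏ.
L_z = m_l ℏ = 2ℏ.
cos θ = L_z/|L| = 2/√12, so θ ≈ 54.74°.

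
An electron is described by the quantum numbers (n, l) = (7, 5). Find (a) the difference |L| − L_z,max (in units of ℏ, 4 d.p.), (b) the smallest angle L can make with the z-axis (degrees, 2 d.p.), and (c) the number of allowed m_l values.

|L|−L_z,max ≈ 0.4772ℏ; θ_min ≈ 24.09°; 11 values

|L| − L_z,max = (√30 − 5)ℏ ≈ 0.4772ℏ.
cos θ_min = 5/√30, so θ_min ≈ 24.09°.
There are 2l+1 = 11 values of m_l.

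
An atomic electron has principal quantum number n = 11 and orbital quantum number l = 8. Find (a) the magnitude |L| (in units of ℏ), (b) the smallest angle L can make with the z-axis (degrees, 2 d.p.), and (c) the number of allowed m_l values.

|L| = 6√2 ℏ ≈ 8.485ℏ; θ_min ≈ 19.47°; 17 values

|L| = ℏ√(8·9) = 6√2 ℏ ≈ 8.485ℏ.
cos θ_min = 8/√72, so θ_min ≈ 19.47°.
There are 2l+1 = 17 values of m_l.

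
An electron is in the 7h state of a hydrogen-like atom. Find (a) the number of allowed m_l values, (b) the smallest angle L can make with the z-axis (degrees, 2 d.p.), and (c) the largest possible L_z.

11 values; θ_min ≈ 24.09°; L_z,max = 5ℏ

The 7h subshell has l = 5.
There are 2l+1 = 11 values of m_l.
cos θ_min = 5/√30, so θ_min ≈ 24.09°.
L_z,max = lℏ = 5ℏ.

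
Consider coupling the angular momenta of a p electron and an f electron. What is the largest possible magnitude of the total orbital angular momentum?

By the triangle rule, |l₁ − l₂| ≤ L ≤ l₁ + l₂.
L ∈ {2, 3, 4}.
The largest magnitude corresponds to L = 4: |L_tot| = ℏ√(4·5) = 2√5 ℏ.

|L_tot|_max = 2√5 ℏ ≈ 4.472ℏ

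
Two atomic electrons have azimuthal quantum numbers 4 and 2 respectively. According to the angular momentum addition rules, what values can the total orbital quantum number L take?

The total orbital quantum number L ranges from |l₁ − l₂| to l₁ + l₂ in integer steps.
Allowed values: L = 2, 3, 4, 5, 6.

L = 2, 3, 4, 5, 6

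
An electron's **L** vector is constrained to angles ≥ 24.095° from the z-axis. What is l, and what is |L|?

cos θ_min = l/√(l(l+1)) = √(l/(l+1)), so l/(l+1) = cos²(24.095°) = 0.8333.
Solving: l = 5.
Then |L| = ℏ√(5·6) = √30 ℏ.

l = 5, |L| = √30 ℏ ≈ 5.477ℏ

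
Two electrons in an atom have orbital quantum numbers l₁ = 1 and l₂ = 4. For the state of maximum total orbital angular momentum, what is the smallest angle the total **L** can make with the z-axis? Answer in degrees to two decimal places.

θ_min ≈ 24.09°

The total orbital quantum number L ranges from |l₁ − l₂| to l₁ + l₂ in integer steps.
Allowed values: L = 3, 4, 5.
The maximum is L = 5, with |L_tot| = ℏ√(5·6) = √30 ℏ.
The minimum angle with z is arccos(5/√30) ≈ 24.09°.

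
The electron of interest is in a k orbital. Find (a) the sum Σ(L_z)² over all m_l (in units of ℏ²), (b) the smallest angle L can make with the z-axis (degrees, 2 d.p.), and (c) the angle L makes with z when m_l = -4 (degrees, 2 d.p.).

Σ(L_z)² = 280 ℏ²; θ_min ≈ 20.70°; θ(m_l=-4) ≈ 122.31°

A k state has l = 7.
Σ m_l² = 280, so Σ(L_z)² = 280 ℏ².
cos θ_min = 7/√56, so θ_min ≈ 20.70°.
For m_l = -4: cos θ = -4/√56, θ ≈ 122.31°.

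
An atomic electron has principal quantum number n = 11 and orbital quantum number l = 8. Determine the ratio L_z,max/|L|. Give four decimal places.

L_z,max/|L| = 0.9428

|L| = 6√2 ℏ ≈ 8.4853ℏ, while L_z,max = lℏ = 8ℏ.
L_z,max/|L| = 8/√72 = 0.9428.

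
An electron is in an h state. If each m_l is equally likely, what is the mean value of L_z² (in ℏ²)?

⟨L_z²⟩ = 10 ℏ²

The letter h corresponds to l = 5.
m_l ∈ {-5, -4, -3, -2, -1, 0, 1, 2, 3, 4, 5}.
Average of L_z² over 11 states: 110/11 ℏ² = 10 ℏ².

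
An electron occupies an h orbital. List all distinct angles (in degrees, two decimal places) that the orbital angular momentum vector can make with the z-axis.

θ ∈ {24.09°, 43.09°, 56.79°, 68.58°, 79.48°, 90.00°, 100.52°, 111.42°, 123.21°, 136.91°, 155.91°}

For an h orbital, l = 5.
|L| = ℏ√(l(l+1)) = √30 ℏ.
cos θ = m_l/√30 for each m_l ∈ {-5, -4, -3, -2, -1, 0, 1, 2, 3, 4, 5}.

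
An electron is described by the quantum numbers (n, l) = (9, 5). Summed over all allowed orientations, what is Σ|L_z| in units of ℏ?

Σ|L_z| = 30 ℏ

The allowed m_l values are -5, -4, -3, -2, -1, 0, 1, 2, 3, 4, 5.
Σ|m_l| = l(l+1) = 30.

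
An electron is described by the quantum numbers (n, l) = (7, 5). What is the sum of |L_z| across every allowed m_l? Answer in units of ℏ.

m_l runs from −5 to 5, i.e. {-5, -4, -3, -2, -1, 0, 1, 2, 3, 4, 5}.
Σ|m_l| = 2(1+2+…+5) = 30.

Σ|L_z| = 30 ℏ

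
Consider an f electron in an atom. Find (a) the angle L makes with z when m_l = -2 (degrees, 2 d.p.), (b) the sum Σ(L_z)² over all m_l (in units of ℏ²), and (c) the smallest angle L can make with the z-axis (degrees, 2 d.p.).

F corresponds to l = 3.
For m_l = -2: cos θ = -2/√12, θ ≈ 125.26°.
Σ m_l² = 28, so Σ(L_z)² = 28 ℏ².
cos θ_min = 3/√12, so θ_min ≈ 30.00°.

θ(m_l=-2) ≈ 125.26°; Σ(L_z)² = 28 ℏ²; θ_min ≈ 30.00°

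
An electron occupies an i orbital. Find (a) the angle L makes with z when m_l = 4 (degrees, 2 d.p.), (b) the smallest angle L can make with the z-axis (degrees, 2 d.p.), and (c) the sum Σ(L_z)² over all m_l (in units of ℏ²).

θ(m_l=4) ≈ 51.89°; θ_min ≈ 22.21°; Σ(L_z)² = 182 ℏ²

An i state has l = 6.
For m_l = 4: cos θ = 4/√42, θ ≈ 51.89°.
cos θ_min = 6/√42, so θ_min ≈ 22.21°.
Σ m_l² = 182, so Σ(L_z)² = 182 ℏ².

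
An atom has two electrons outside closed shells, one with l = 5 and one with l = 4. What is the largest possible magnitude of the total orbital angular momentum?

The total orbital quantum number L ranges from |l₁ − l₂| to l₁ + l₂ in integer steps.
L ∈ {1, 2, 3, 4, 5, 6, 7, 8, 9}.
The largest magnitude corresponds to L = 9: |L_tot| = ℏ√(9·10) = 3√10 ℏ.

|L_tot|_max = 3√10 ℏ ≈ 9.487ℏ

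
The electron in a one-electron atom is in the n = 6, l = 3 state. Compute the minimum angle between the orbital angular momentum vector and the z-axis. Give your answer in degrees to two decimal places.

θ_min ≈ 30.00°

|L| = ℏ√(l(l+1)) = 2√3 ℏ.
The smallest angle corresponds to the largest L_z, i.e. m_l = l = 3, giving L_z = 3ℏ.
cos θ_min = 3/√12, so θ_min ≈ 30.00°.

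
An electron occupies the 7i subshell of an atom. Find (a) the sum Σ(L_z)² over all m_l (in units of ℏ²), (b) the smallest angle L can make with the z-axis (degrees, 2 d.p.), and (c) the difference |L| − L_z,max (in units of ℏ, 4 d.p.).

Σ(L_z)² = 182 ℏ²; θ_min ≈ 22.21°; |L|−L_z,max ≈ 0.4807ℏ

For 7i, l = 6.
Σ m_l² = 182, so Σ(L_z)² = 182 ℏ².
cos θ_min = 6/√42, so θ_min ≈ 22.21°.
|L| − L_z,max = (√42 − 6)ℏ ≈ 0.4807ℏ.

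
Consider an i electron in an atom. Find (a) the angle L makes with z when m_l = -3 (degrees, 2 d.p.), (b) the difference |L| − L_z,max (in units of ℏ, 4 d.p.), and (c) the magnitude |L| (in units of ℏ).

For an i orbital, l = 6.
For m_l = -3: cos θ = -3/√42, θ ≈ 117.58°.
|L| − L_z,max = (√42 − 6)ℏ ≈ 0.4807ℏ.
|L| = ℏ√(6·7) = √42 ℏ ≈ 6.481ℏ.

θ(m_l=-3) ≈ 117.58°; |L|−L_z,max ≈ 0.4807ℏ; |L| = √42 ℏ ≈ 6.481ℏ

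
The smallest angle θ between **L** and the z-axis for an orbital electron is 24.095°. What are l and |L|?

l = 5, |L| = √30 ℏ ≈ 5.477ℏ

At minimum angle, m_l = l, so cos θ = l/√(l(l+1)); cos²θ = l/(l+1) = 0.8333.
Solving: l = 5.
Then |L| = ℏ√(5·6) = √30 ℏ.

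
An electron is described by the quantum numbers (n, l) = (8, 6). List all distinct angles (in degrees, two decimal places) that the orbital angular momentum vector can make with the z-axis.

|L| = √(l(l+1)) ℏ = √42 ℏ.
cos θ = m_l/√42 for each m_l ∈ {-6, -5, -4, -3, -2, -1, 0, 1, 2, 3, 4, 5, 6}.

θ ∈ {22.21°, 39.51°, 51.89°, 62.42°, 72.02°, 81.12°, 90.00°, 98.88°, 107.98°, 117.58°, 128.11°, 140.49°, 157.79°}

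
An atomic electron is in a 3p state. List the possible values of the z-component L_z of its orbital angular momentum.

For 3p, l = 1.
L_z = m_l ℏ with m_l ranging from −l to +l in integer steps.
For l = 1: m_l ∈ {-1, 0, 1}.

L_z ∈ {−ℏ, 0, ℏ}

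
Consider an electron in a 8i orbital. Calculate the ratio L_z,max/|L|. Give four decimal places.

L_z,max/|L| = 0.9258

8i means n = 8, l = 6.
|L| = √42 ℏ ≈ 6.4807ℏ, while L_z,max = lℏ = 6ℏ.
L_z,max/|L| = 6/√42 = 0.9258.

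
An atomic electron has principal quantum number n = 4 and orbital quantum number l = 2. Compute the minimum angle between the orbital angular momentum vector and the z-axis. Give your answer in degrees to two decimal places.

θ_min ≈ 35.26°

|L|² = l(l+1)ℏ² = 6ℏ², so |L| = √6 ℏ.
The smallest angle corresponds to the largest L_z, i.e. m_l = l = 2, giving L_z = 2ℏ.
cos θ_min = 2/√6, so θ_min ≈ 35.26°.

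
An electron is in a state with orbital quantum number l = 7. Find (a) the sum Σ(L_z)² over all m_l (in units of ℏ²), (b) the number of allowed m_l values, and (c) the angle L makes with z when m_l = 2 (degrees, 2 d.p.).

Σ m_l² = 280, so Σ(L_z)² = 280 ℏ².
There are 2l+1 = 15 values of m_l.
For m_l = 2: cos θ = 2/√56, θ ≈ 74.50°.

Σ(L_z)² = 280 ℏ²; 15 values; θ(m_l=2) ≈ 74.50°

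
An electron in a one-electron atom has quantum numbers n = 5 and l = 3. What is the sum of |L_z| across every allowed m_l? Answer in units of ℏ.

m_l ∈ {-3, -2, -1, 0, 1, 2, 3}.
Σ|m_l| = 2(1+2+…+3) = 12.

Σ|L_z| = 12 ℏ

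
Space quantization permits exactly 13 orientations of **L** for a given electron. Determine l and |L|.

l = 6, |L| = √42 ℏ ≈ 6.481ℏ

Since there are 2l+1 = 13 values of m_l, l = 6.
|L| = ℏ√(l(l+1)) = ℏ√(6·7) = √42 ℏ.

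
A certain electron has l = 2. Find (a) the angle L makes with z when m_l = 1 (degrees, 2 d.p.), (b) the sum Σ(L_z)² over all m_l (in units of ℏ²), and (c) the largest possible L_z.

For m_l = 1: cos θ = 1/√6, θ ≈ 65.91°.
Σ m_l² = 10, so Σ(L_z)² = 10 ℏ².
L_z,max = lℏ = 2ℏ.

θ(m_l=1) ≈ 65.91°; Σ(L_z)² = 10 ℏ²; L_z,max = 2ℏ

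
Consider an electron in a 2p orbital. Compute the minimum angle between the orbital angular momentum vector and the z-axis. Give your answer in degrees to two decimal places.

θ_min ≈ 45.00°

For 2p, l = 1.
|L| = ℏ√(l(l+1)) = √2 ℏ.
The smallest angle corresponds to the largest L_z, i.e. m_l = l = 1, giving L_z = 1ℏ.
cos θ_min = 1/√2, so θ_min ≈ 45.00°.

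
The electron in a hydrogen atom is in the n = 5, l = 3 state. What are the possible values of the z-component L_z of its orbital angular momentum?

L_z = m_l ℏ with m_l ranging from −l to +l in integer steps.
For l = 3: m_l ∈ {-3, -2, -1, 0, 1, 2, 3}.

L_z ∈ {−3ℏ, −2ℏ, −ℏ, 0, ℏ, 2ℏ, 3ℏ}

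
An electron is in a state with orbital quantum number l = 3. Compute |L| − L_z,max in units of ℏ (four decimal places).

|L| − L_z,max ≈ 0.4641ℏ

|L| = 2√3 ℏ ≈ 3.4641ℏ, while L_z,max = lℏ = 3ℏ.
The difference is (2√3 − 3)ℏ ≈ 0.4641ℏ.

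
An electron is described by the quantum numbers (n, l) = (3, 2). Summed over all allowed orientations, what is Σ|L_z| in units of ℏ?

m_l runs from −2 to 2, i.e. {-2, -1, 0, 1, 2}.
Σ|m_l| = 2(1+2+…+2) = 6.

Σ|L_z| = 6 ℏ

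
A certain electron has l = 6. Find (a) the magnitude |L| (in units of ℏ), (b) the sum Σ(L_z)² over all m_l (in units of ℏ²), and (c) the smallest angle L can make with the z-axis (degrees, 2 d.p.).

|L| = √42 ℏ ≈ 6.481ℏ; Σ(L_z)² = 182 ℏ²; θ_min ≈ 22.21°

|L| = ℏ√(6·7) = √42 ℏ ≈ 6.481ℏ.
Σ m_l² = 182, so Σ(L_z)² = 182 ℏ².
cos θ_min = 6/√42, so θ_min ≈ 22.21°.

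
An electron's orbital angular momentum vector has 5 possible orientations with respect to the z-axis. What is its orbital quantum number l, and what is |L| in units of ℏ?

l = 2, |L| = √6 ℏ ≈ 2.449ℏ

5 = 2l + 1, so l = (5−1)/2 = 2.
|L| = ℏ√(l(l+1)) = ℏ√(2·3) = √6 ℏ.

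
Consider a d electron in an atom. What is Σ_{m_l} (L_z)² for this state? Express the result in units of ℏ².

For a d orbital, l = 2.
m_l ∈ {-2, -1, 0, 1, 2}.
Σ m_l² = 2·(1 + 4) = 10.

Σ(L_z)² = 10 ℏ²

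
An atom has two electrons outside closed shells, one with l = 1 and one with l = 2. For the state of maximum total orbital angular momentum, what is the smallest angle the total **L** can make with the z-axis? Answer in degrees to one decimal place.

θ_min ≈ 30.0°

The total orbital quantum number L ranges from |l₁ − l₂| to l₁ + l₂ in integer steps.
L ∈ {1, 2, 3}.
The maximum is L = 3, with |L_tot| = ℏ√(3·4) = 2√3 ℏ.
The minimum angle with z is arccos(3/√12) ≈ 30.0°.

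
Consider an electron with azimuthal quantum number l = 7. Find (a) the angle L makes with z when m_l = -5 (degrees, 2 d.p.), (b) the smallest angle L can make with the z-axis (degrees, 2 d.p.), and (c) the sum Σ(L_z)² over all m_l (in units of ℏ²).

For m_l = -5: cos θ = -5/√56, θ ≈ 131.92°.
cos θ_min = 7/√56, so θ_min ≈ 20.70°.
Σ m_l² = 280, so Σ(L_z)² = 280 ℏ².

θ(m_l=-5) ≈ 131.92°; θ_min ≈ 20.70°; Σ(L_z)² = 280 ℏ²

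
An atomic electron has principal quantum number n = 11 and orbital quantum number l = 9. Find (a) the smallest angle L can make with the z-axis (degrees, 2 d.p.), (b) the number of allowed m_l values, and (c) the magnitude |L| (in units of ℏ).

θ_min ≈ 18.43°; 19 values; |L| = 3√10 ℏ ≈ 9.487ℏ

cos θ_min = 9/√90, so θ_min ≈ 18.43°.
There are 2l+1 = 19 values of m_l.
|L| = ℏ√(9·10) = 3√10 ℏ ≈ 9.487ℏ.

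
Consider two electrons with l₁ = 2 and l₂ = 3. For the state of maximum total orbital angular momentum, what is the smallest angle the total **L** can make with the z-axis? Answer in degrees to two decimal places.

Angular momentum addition gives L = |l₁ − l₂|, …, l₁ + l₂.
Allowed values: L = 1, 2, 3, 4, 5.
The maximum is L = 5, with |L_tot| = ℏ√(5·6) = √30 ℏ.
The minimum angle with z is arccos(5/√30) ≈ 24.09°.

θ_min ≈ 24.09°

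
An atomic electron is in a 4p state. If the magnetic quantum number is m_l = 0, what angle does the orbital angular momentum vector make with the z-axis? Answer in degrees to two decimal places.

θ ≈ 90.00°

4p means n = 4, l = 1.
|L|² = l(l+1)ℏ² = 2ℏ², so |L| = √2 ℏ.
L_z = m_l ℏ = 0ℏ.
cos θ = L_z/|L| = 0/√2, so θ ≈ 90.00°.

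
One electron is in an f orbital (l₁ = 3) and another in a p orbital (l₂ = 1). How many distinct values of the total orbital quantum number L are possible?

Angular momentum addition gives L = |l₁ − l₂|, …, l₁ + l₂.
So L can be 2, 3, 4.
That is 3 values.

3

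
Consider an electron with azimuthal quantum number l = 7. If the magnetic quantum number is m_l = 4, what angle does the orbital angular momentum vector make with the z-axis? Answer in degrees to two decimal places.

|L| = ℏ√(l(l+1)) = 2√14 ℏ.
L_z = m_l ℏ = 4ℏ.
cos θ = L_z/|L| = 4/√56, so θ ≈ 57.69°.

θ ≈ 57.69°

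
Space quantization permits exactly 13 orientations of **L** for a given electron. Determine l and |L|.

l = 6, |L| = √42 ℏ ≈ 6.481ℏ

2l + 1 = 13 ⇒ l = 6.
|L| = ℏ√(l(l+1)) = ℏ√(6·7) = √42 ℏ.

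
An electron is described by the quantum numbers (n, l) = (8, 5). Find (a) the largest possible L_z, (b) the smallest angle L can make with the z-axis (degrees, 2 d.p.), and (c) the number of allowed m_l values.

L_z,max = 5ℏ; θ_min ≈ 24.09°; 11 values

L_z,max = lℏ = 5ℏ.
cos θ_min = 5/√30, so θ_min ≈ 24.09°.
There are 2l+1 = 11 values of m_l.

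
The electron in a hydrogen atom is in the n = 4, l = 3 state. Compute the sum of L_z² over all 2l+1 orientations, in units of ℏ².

Σ(L_z)² = 28 ℏ²

The allowed m_l values are -3, -2, -1, 0, 1, 2, 3.
Σ m_l² = l(l+1)(2l+1)/3 = 3·4·7/3 = 28.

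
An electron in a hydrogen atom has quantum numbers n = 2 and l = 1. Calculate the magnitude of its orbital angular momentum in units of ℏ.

|L| = √2 ℏ ≈ 1.414ℏ

|L| = ℏ√(l(l+1)) = ℏ√(1·2) = √2 ℏ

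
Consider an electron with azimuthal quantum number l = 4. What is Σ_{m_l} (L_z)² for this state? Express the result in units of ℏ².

Σ(L_z)² = 60 ℏ²

m_l ∈ {-4, -3, -2, -1, 0, 1, 2, 3, 4}.
Σ m_l² = l(l+1)(2l+1)/3 = 4·5·9/3 = 60.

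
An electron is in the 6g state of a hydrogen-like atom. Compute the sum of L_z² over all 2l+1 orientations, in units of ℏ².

Σ(L_z)² = 60 ℏ²

The 6g subshell has l = 4.
m_l runs from −4 to 4, i.e. {-4, -3, -2, -1, 0, 1, 2, 3, 4}.
Σ m_l² = 2·(1 + 4 + 9 + 16) = 60.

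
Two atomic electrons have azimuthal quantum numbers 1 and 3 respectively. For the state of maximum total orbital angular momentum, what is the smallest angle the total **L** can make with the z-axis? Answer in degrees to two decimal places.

θ_min ≈ 26.57°

L runs from |1 − 3| = 2 to 1 + 3 = 4.
L ∈ {2, 3, 4}.
The maximum is L = 4, with |L_tot| = ℏ√(4·5) = 2√5 ℏ.
The minimum angle with z is arccos(4/√20) ≈ 26.57°.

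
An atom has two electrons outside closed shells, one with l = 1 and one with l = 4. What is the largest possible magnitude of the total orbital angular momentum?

|L_tot|_max = √30 ℏ ≈ 5.477ℏ

The total orbital quantum number L ranges from |l₁ − l₂| to l₁ + l₂ in integer steps.
So L can be 3, 4, 5.
The largest magnitude corresponds to L = 5: |L_tot| = ℏ√(5·6) = √30 ℏ.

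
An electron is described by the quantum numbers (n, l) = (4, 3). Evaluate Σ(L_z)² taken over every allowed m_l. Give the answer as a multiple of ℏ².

m_l ∈ {-3, -2, -1, 0, 1, 2, 3}.
Σ m_l² = 2·(1 + 4 + 9) = 28.

Σ(L_z)² = 28 ℏ²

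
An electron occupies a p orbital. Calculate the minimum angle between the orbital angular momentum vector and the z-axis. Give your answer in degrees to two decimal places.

The letter p corresponds to l = 1.
|L|² = l(l+1)ℏ² = 2ℏ², so |L| = √2 ℏ.
The smallest angle corresponds to the largest L_z, i.e. m_l = l = 1, giving L_z = 1ℏ.
cos θ_min = 1/√2, so θ_min ≈ 45.00°.

θ_min ≈ 45.00°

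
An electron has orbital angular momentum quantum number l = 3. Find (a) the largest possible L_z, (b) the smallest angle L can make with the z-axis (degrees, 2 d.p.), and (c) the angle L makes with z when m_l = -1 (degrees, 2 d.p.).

L_z,max = lℏ = 3ℏ.
cos θ_min = 3/√12, so θ_min ≈ 30.00°.
For m_l = -1: cos θ = -1/√12, θ ≈ 106.78°.

L_z,max = 3ℏ; θ_min ≈ 30.00°; θ(m_l=-1) ≈ 106.78°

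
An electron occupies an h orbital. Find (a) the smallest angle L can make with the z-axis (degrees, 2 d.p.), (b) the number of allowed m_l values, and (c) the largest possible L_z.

θ_min ≈ 24.09°; 11 values; L_z,max = 5ℏ

The letter h corresponds to l = 5.
cos θ_min = 5/√30, so θ_min ≈ 24.09°.
There are 2l+1 = 11 values of m_l.
L_z,max = lℏ = 5ℏ.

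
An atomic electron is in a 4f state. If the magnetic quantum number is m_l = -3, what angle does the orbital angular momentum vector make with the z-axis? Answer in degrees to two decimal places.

4f means n = 4, l = 3.
|L| = √(l(l+1)) ℏ = 2√3 ℏ.
L_z = m_l ℏ = −3ℏ.
cos θ = L_z/|L| = -3/√12, so θ ≈ 150.00°.

θ ≈ 150.00°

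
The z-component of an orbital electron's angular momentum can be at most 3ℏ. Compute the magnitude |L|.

The maximum L_z equals lℏ, giving l = 3.
Then |L| = ℏ√(3·4) = 2√3 ℏ.

|L| = 2√3 ℏ ≈ 3.464ℏ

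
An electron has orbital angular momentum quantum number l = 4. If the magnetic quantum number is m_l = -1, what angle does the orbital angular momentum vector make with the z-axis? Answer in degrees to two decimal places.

|L| = ℏ√(l(l+1)) = 2√5 ℏ.
L_z = m_l ℏ = −1ℏ.
cos θ = L_z/|L| = -1/√20, so θ ≈ 102.92°.

θ ≈ 102.92°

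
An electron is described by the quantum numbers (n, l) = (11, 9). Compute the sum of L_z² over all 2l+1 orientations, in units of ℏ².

Σ(L_z)² = 570 ℏ²

m_l ∈ {-9, -8, -7, -6, -5, -4, -3, -2, -1, 0, 1, 2, 3, 4, 5, 6, 7, 8, 9}.
Σ m_l² = l(l+1)(2l+1)/3 = 9·10·19/3 = 570.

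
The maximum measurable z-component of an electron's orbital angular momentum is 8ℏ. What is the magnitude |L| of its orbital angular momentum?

Since max m_l = l, l = 8.
Then |L| = ℏ√(8·9) = 6√2 ℏ.

|L| = 6√2 ℏ ≈ 8.485ℏ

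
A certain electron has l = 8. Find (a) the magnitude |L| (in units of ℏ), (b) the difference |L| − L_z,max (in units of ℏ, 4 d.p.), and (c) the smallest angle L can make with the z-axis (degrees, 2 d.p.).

|L| = ℏ√(8·9) = 6√2 ℏ ≈ 8.485ℏ.
|L| − L_z,max = (6√2 − 8)ℏ ≈ 0.4853ℏ.
cos θ_min = 8/√72, so θ_min ≈ 19.47°.

|L| = 6√2 ℏ ≈ 8.485ℏ; |L|−L_z,max ≈ 0.4853ℏ; θ_min ≈ 19.47°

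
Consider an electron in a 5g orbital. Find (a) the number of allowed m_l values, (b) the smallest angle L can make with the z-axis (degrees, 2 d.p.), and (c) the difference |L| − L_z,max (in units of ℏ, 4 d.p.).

9 values; θ_min ≈ 26.57°; |L|−L_z,max ≈ 0.4721ℏ

5g means n = 5, l = 4.
There are 2l+1 = 9 values of m_l.
cos θ_min = 4/√20, so θ_min ≈ 26.57°.
|L| − L_z,max = (2√5 − 4)ℏ ≈ 0.4721ℏ.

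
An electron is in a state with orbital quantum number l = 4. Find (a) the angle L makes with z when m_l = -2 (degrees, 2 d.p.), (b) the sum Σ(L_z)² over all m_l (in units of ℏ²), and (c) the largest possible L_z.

θ(m_l=-2) ≈ 116.57°; Σ(L_z)² = 60 ℏ²; L_z,max = 4ℏ

For m_l = -2: cos θ = -2/√20, θ ≈ 116.57°.
Σ m_l² = 60, so Σ(L_z)² = 60 ℏ².
L_z,max = lℏ = 4ℏ.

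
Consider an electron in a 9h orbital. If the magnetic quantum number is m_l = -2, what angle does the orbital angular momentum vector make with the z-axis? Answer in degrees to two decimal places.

For 9h, l = 5.
|L| = ℏ√(l(l+1)) = √30 ℏ.
L_z = m_l ℏ = −2ℏ.
cos θ = L_z/|L| = -2/√30, so θ ≈ 111.42°.

θ ≈ 111.42°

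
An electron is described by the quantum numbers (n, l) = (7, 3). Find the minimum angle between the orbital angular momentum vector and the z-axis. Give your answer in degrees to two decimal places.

θ_min ≈ 30.00°

|L| = ℏ√(l(l+1)) = 2√3 ℏ.
The smallest angle corresponds to the largest L_z, i.e. m_l = l = 3, giving L_z = 3ℏ.
cos θ_min = 3/√12, so θ_min ≈ 30.00°.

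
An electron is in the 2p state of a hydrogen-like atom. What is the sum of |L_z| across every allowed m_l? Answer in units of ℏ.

2p means n = 2, l = 1.
m_l runs from −1 to 1, i.e. {-1, 0, 1}.
Σ|m_l| = 2·1(1+1)/2 = 2.

Σ|L_z| = 2 ℏ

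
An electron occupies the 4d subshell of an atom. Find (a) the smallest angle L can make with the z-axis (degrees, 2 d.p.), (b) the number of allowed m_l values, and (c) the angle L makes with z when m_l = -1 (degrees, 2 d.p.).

4d means n = 4, l = 2.
cos θ_min = 2/√6, so θ_min ≈ 35.26°.
There are 2l+1 = 5 values of m_l.
For m_l = -1: cos θ = -1/√6, θ ≈ 114.09°.

θ_min ≈ 35.26°; 5 values; θ(m_l=-1) ≈ 114.09°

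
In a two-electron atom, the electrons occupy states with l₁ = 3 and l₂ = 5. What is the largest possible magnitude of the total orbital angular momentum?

|L_tot|_max = 6√2 ℏ ≈ 8.485ℏ

By the triangle rule, |l₁ − l₂| ≤ L ≤ l₁ + l₂.
Allowed values: L = 2, 3, 4, 5, 6, 7, 8.
The largest magnitude corresponds to L = 8: |L_tot| = ℏ√(8·9) = 6√2 ℏ.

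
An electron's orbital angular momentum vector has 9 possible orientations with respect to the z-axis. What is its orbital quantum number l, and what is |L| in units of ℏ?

l = 4, |L| = 2√5 ℏ ≈ 4.472ℏ

Since there are 2l+1 = 9 values of m_l, l = 4.
|L| = ℏ√(l(l+1)) = ℏ√(4·5) = 2√5 ℏ.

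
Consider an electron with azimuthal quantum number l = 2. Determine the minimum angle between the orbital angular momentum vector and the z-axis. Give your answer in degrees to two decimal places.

θ_min ≈ 35.26°

|L|² = l(l+1)ℏ² = 6ℏ², so |L| = √6 ℏ.
The smallest angle corresponds to the largest L_z, i.e. m_l = l = 2, giving L_z = 2ℏ.
cos θ_min = 2/√6, so θ_min ≈ 35.26°.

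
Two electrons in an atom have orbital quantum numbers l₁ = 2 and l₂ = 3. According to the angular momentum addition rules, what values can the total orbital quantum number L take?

By the triangle rule, |l₁ − l₂| ≤ L ≤ l₁ + l₂.
Allowed values: L = 1, 2, 3, 4, 5.

L = 1, 2, 3, 4, 5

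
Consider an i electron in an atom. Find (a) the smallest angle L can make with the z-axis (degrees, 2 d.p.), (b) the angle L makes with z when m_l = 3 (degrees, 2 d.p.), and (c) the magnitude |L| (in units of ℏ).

An i state has l = 6.
cos θ_min = 6/√42, so θ_min ≈ 22.21°.
For m_l = 3: cos θ = 3/√42, θ ≈ 62.42°.
|L| = ℏ√(6·7) = √42 ℏ ≈ 6.481ℏ.

θ_min ≈ 22.21°; θ(m_l=3) ≈ 62.42°; |L| = √42 ℏ ≈ 6.481ℏ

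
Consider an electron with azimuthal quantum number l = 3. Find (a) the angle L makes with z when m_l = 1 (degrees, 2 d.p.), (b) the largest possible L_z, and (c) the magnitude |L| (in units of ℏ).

θ(m_l=1) ≈ 73.22°; L_z,max = 3ℏ; |L| = 2√3 ℏ ≈ 3.464ℏ

For m_l = 1: cos θ = 1/√12, θ ≈ 73.22°.
L_z,max = lℏ = 3ℏ.
|L| = ℏ√(3·4) = 2√3 ℏ ≈ 3.464ℏ.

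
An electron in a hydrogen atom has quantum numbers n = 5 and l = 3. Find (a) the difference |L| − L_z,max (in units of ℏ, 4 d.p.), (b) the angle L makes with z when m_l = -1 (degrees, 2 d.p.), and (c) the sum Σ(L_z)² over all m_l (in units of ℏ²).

|L| − L_z,max = (2√3 − 3)ℏ ≈ 0.4641ℏ.
For m_l = -1: cos θ = -1/√12, θ ≈ 106.78°.
Σ m_l² = 28, so Σ(L_z)² = 28 ℏ².

|L|−L_z,max ≈ 0.4641ℏ; θ(m_l=-1) ≈ 106.78°; Σ(L_z)² = 28 ℏ²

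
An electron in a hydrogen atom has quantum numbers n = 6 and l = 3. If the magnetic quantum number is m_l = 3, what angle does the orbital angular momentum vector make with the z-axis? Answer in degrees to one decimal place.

θ ≈ 30.0°

|L| = ℏ√(l(l+1)) = 2√3 ℏ.
L_z = m_l ℏ = 3ℏ.
cos θ = L_z/|L| = 3/√12, so θ ≈ 30.0°.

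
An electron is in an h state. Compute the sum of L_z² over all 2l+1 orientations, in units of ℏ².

Σ(L_z)² = 110 ℏ²

An h state has l = 5.
m_l ∈ {-5, -4, -3, -2, -1, 0, 1, 2, 3, 4, 5}.
Summing m² from −5 to 5: Σ m_l² = 110.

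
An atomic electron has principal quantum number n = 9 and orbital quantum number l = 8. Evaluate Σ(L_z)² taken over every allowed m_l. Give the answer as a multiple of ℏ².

Σ(L_z)² = 408 ℏ²

m_l runs from −8 to 8, i.e. {-8, -7, -6, -5, -4, -3, -2, -1, 0, 1, 2, 3, 4, 5, 6, 7, 8}.
Σ m_l² = l(l+1)(2l+1)/3 = 8·9·17/3 = 408.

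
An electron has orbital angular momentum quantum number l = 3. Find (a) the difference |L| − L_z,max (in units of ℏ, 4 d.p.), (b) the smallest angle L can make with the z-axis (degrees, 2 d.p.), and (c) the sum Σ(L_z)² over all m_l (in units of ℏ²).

|L| − L_z,max = (2√3 − 3)ℏ ≈ 0.4641ℏ.
cos θ_min = 3/√12, so θ_min ≈ 30.00°.
Σ m_l² = 28, so Σ(L_z)² = 28 ℏ².

|L|−L_z,max ≈ 0.4641ℏ; θ_min ≈ 30.00°; Σ(L_z)² = 28 ℏ²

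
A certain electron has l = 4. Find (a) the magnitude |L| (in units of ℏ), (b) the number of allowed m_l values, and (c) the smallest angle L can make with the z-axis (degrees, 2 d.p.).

|L| = 2√5 ℏ ≈ 4.472ℏ; 9 values; θ_min ≈ 26.57°

|L| = ℏ√(4·5) = 2√5 ℏ ≈ 4.472ℏ.
There are 2l+1 = 9 values of m_l.
cos θ_min = 4/√20, so θ_min ≈ 26.57°.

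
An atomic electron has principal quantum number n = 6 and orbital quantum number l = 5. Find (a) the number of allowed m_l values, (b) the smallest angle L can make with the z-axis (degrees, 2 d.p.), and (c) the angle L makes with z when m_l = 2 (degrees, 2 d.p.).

11 values; θ_min ≈ 24.09°; θ(m_l=2) ≈ 68.58°

There are 2l+1 = 11 values of m_l.
cos θ_min = 5/√30, so θ_min ≈ 24.09°.
For m_l = 2: cos θ = 2/√30, θ ≈ 68.58°.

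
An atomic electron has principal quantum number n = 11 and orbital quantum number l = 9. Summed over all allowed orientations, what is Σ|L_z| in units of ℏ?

Σ|L_z| = 90 ℏ

m_l ∈ {-9, -8, -7, -6, -5, -4, -3, -2, -1, 0, 1, 2, 3, 4, 5, 6, 7, 8, 9}.
Σ|m_l| = l(l+1) = 90.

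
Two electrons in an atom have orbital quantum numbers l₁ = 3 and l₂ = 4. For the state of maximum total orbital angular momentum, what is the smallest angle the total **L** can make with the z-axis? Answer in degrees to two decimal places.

θ_min ≈ 20.70°

Angular momentum addition gives L = |l₁ − l₂|, …, l₁ + l₂.
L ∈ {1, 2, 3, 4, 5, 6, 7}.
The maximum is L = 7, with |L_tot| = ℏ√(7·8) = 2√14 ℏ.
The minimum angle with z is arccos(7/√56) ≈ 20.70°.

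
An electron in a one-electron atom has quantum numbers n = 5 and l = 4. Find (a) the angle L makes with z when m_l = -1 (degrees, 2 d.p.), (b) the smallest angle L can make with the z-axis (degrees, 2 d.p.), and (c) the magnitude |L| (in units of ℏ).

For m_l = -1: cos θ = -1/√20, θ ≈ 102.92°.
cos θ_min = 4/√20, so θ_min ≈ 26.57°.
|L| = ℏ√(4·5) = 2√5 ℏ ≈ 4.472ℏ.

θ(m_l=-1) ≈ 102.92°; θ_min ≈ 26.57°; |L| = 2√5 ℏ ≈ 4.472ℏ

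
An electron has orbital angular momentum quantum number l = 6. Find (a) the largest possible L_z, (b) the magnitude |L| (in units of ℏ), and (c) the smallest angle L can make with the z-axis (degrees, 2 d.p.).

L_z,max = 6ℏ; |L| = √42 ℏ ≈ 6.481ℏ; θ_min ≈ 22.21°

L_z,max = lℏ = 6ℏ.
|L| = ℏ√(6·7) = √42 ℏ ≈ 6.481ℏ.
cos θ_min = 6/√42, so θ_min ≈ 22.21°.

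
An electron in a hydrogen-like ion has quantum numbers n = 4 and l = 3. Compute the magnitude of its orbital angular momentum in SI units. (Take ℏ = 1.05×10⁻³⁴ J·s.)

|L| = ℏ√(l(l+1)) = ℏ√(3·4) = 2√3 ℏ
Numerically, |L| = 3.464 × (1.05×10⁻³⁴ J·s) = 3.64×10⁻³⁴ J·s.

|L| = 3.64×10⁻³⁴ J·s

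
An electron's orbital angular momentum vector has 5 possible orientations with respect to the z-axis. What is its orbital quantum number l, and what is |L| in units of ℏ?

2l + 1 = 5 ⇒ l = 2.
|L| = ℏ√(l(l+1)) = ℏ√(2·3) = √6 ℏ.

l = 2, |L| = √6 ℏ ≈ 2.449ℏ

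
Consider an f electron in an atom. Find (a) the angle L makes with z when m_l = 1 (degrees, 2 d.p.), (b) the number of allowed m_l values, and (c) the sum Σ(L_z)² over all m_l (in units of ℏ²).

F corresponds to l = 3.
For m_l = 1: cos θ = 1/√12, θ ≈ 73.22°.
There are 2l+1 = 7 values of m_l.
Σ m_l² = 28, so Σ(L_z)² = 28 ℏ².

θ(m_l=1) ≈ 73.22°; 7 values; Σ(L_z)² = 28 ℏ²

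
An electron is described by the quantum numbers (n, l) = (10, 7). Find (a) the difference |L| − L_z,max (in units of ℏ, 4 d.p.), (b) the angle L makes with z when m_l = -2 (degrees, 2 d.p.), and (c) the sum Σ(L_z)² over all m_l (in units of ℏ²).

|L| − L_z,max = (2√14 − 7)ℏ ≈ 0.4833ℏ.
For m_l = -2: cos θ = -2/√56, θ ≈ 105.50°.
Σ m_l² = 280, so Σ(L_z)² = 280 ℏ².

|L|−L_z,max ≈ 0.4833ℏ; θ(m_l=-2) ≈ 105.50°; Σ(L_z)² = 280 ℏ²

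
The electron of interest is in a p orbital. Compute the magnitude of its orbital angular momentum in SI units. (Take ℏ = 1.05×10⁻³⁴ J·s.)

For a p orbital, l = 1.
|L| = ℏ√(l(l+1)) = ℏ√(1·2) = √2 ℏ
Numerically, |L| = 1.414 × (1.05×10⁻³⁴ J·s) = 1.48×10⁻³⁴ J·s.

|L| = 1.48×10⁻³⁴ J·s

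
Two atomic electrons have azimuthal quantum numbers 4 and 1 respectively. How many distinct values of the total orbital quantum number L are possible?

3

The total orbital quantum number L ranges from |l₁ − l₂| to l₁ + l₂ in integer steps.
So L can be 3, 4, 5.
That is 3 values.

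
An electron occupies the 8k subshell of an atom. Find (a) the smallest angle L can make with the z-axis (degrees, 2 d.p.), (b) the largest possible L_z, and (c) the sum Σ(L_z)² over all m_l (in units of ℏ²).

θ_min ≈ 20.70°; L_z,max = 7ℏ; Σ(L_z)² = 280 ℏ²

8k means n = 8, l = 7.
cos θ_min = 7/√56, so θ_min ≈ 20.70°.
L_z,max = lℏ = 7ℏ.
Σ m_l² = 280, so Σ(L_z)² = 280 ℏ².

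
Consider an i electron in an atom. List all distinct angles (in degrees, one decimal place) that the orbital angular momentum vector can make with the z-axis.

The letter i corresponds to l = 6.
|L|² = l(l+1)ℏ² = 42ℏ², so |L| = √42 ℏ.
cos θ = m_l/√42 for each m_l ∈ {-6, -5, -4, -3, -2, -1, 0, 1, 2, 3, 4, 5, 6}.

θ ∈ {22.2°, 39.5°, 51.9°, 62.4°, 72.0°, 81.1°, 90.0°, 98.9°, 108.0°, 117.6°, 128.1°, 140.5°, 157.8°}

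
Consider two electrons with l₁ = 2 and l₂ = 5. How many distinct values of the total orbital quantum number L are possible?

Angular momentum addition gives L = |l₁ − l₂|, …, l₁ + l₂.
So L can be 3, 4, 5, 6, 7.
That is 5 values.

5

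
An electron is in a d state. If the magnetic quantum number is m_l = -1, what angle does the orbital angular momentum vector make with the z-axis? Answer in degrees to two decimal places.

θ ≈ 114.09°

For a d orbital, l = 2.
|L|² = l(l+1)ℏ² = 6ℏ², so |L| = √6 ℏ.
L_z = m_l ℏ = −1ℏ.
cos θ = L_z/|L| = -1/√6, so θ ≈ 114.09°.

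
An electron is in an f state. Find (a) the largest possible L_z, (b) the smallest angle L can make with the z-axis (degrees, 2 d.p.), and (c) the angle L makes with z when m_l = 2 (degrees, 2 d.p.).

L_z,max = 3ℏ; θ_min ≈ 30.00°; θ(m_l=2) ≈ 54.74°

For an f orbital, l = 3.
L_z,max = lℏ = 3ℏ.
cos θ_min = 3/√12, so θ_min ≈ 30.00°.
For m_l = 2: cos θ = 2/√12, θ ≈ 54.74°.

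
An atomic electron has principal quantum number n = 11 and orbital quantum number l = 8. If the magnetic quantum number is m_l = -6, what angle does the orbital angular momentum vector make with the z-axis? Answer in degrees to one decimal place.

θ ≈ 135.0°

|L|² = l(l+1)ℏ² = 72ℏ², so |L| = 6√2 ℏ.
L_z = m_l ℏ = −6ℏ.
cos θ = L_z/|L| = -6/√72, so θ ≈ 135.0°.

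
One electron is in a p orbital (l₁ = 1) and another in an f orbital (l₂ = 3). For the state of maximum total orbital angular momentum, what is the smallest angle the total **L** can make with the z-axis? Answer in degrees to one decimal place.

θ_min ≈ 26.6°

The total orbital quantum number L ranges from |l₁ − l₂| to l₁ + l₂ in integer steps.
So L can be 2, 3, 4.
The maximum is L = 4, with |L_tot| = ℏ√(4·5) = 2√5 ℏ.
The minimum angle with z is arccos(4/√20) ≈ 26.6°.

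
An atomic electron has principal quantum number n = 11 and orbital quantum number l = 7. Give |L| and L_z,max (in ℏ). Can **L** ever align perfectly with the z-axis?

|L| = 2√14 ℏ ≈ 7.4833ℏ, while L_z,max = lℏ = 7ℏ.
Since |L| > L_z,max, the vector can never point exactly along z; the closest it comes is θ_min = arccos(7/√56) ≈ 20.7°.

No: L_z,max = 7ℏ < |L| = 2√14 ℏ ≈ 7.483ℏ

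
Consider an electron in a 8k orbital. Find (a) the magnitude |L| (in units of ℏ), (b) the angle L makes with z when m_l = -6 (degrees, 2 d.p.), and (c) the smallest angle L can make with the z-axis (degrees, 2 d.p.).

8k means n = 8, l = 7.
|L| = ℏ√(7·8) = 2√14 ℏ ≈ 7.483ℏ.
For m_l = -6: cos θ = -6/√56, θ ≈ 143.30°.
cos θ_min = 7/√56, so θ_min ≈ 20.70°.

|L| = 2√14 ℏ ≈ 7.483ℏ; θ(m_l=-6) ≈ 143.30°; θ_min ≈ 20.70°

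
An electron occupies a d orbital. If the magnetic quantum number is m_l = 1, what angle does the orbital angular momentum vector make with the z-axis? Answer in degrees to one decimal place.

θ ≈ 65.9°

D corresponds to l = 2.
|L|² = l(l+1)ℏ² = 6ℏ², so |L| = √6 ℏ.
L_z = m_l ℏ = 1ℏ.
cos θ = L_z/|L| = 1/√6, so θ ≈ 65.9°.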